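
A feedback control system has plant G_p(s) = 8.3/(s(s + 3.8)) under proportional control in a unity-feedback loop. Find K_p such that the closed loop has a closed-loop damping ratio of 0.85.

Closed-loop characteristic equation: s² + 3.8s + K_p·8.3 = 0.
So ω_n = √(8.3K_p) and 2ζω_n = 3.8, giving ζ = 3.8/(2√(8.3K_p)).
Setting ζ = 0.85: √(8.3K_p) = 3.8/(2·0.85) = 2.235, so K_p = 4.997/8.3 = 0.602.

K_p = 0.602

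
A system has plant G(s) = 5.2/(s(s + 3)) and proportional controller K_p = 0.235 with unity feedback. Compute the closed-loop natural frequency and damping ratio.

ω_n = 1.11 rad/s, ζ = 1.36

1 + K_p·G(s) = 0 gives s² + 3s + 1.222 = 0.
So ω_n² = 1.222 ⇒ ω_n = 1.105 rad/s, and ζ = 3/(2ω_n) = 1.36.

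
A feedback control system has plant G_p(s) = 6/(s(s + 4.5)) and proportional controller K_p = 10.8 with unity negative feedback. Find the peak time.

Closed-loop characteristic equation: s² + 4.5s + 64.8 = 0, so ω_n = 8.05 rad/s and ζ = 4.5/(2·8.05) = 0.2795.
Damped frequency ω_d = ω_n√(1−ζ²) = 7.729 rad/s, so peak time T_p = π/ω_d = 0.406 s.

T_p = 0.406 s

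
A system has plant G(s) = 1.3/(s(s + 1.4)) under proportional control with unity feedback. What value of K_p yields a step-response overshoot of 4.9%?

K_p = 0.786

From %OS = 100·exp(−πζ/√(1−ζ²)) = 4.9%, ζ = −ln(0.049)/√(π²+ln²(0.049)) = 0.6925.
Characteristic equation s² + 1.4s + 1.3K_p = 0 gives ζ = 1.4/(2√(1.3K_p)).
Setting ζ = 0.6925: √(1.3K_p) = 1.4/(2·0.6925) = 1.011, so K_p = 1.022/1.3 = 0.786.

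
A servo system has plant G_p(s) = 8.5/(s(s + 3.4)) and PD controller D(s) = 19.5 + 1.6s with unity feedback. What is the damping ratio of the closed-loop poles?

ζ = 0.66

Forward path: (19.5 + 1.6s)·8.5/(s(s+3.4)). The closed-loop characteristic equation is s² + (3.4 + 8.5·1.6)s + 8.5·19.5 = 0.
That is s² + 17s + 165.8 = 0, so ω_n = 12.87 rad/s and ζ = 17/(2·12.87) = 0.6602.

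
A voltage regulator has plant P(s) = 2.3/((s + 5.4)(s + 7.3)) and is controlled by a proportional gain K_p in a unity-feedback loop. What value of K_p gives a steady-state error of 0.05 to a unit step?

For a type-0 loop with proportional control, e_ss = 1/(1 + K_p·P(0)).
P(0) = 0.05835. Require 1/(1 + K_p·0.05835) = 0.05, so 1 + 0.05835·K_p = 20.
K_p = (20 − 1)/0.05835 = 326.

K_p = 326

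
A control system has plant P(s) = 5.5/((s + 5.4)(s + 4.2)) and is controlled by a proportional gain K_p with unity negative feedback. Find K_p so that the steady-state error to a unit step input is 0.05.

K_p = 78.3

The loop is type 0, so e_ss(step) = 1/(1 + K_pos) with K_pos = K_p·P(0).
P(0) = 0.2425. Require 1/(1 + K_p·0.2425) = 0.05, so 1 + 0.2425·K_p = 20.
K_p = (20 − 1)/0.2425 = 78.3.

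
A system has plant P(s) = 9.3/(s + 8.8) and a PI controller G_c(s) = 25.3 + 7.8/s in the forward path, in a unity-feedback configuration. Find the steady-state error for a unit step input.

0

The open loop G_c(s)P(s) has a pole at the origin (type 1), so the static position error constant is infinite and e_ss = 1/(1+∞) = 0.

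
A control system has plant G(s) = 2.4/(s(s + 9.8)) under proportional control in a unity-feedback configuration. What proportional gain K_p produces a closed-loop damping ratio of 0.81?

Closed-loop characteristic equation: s² + 9.8s + K_p·2.4 = 0.
So ω_n = √(2.4K_p) and 2ζω_n = 9.8, giving ζ = 9.8/(2√(2.4K_p)).
Setting ζ = 0.81: √(2.4K_p) = 9.8/(2·0.81) = 6.049, so K_p = 36.6/2.4 = 15.2.

K_p = 15.2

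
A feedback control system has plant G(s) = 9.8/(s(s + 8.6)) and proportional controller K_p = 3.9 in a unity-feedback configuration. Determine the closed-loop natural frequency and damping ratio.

The closed-loop denominator is s(s+8.6) + 3.9·9.8 = s² + 8.6s + 38.22.
Matching s² + 2ζω_n s + ω_n²: ω_n = √38.22 = 6.182 rad/s and 2ζω_n = 8.6, so ζ = 8.6/(2·6.182) = 0.696.

ω_n = 6.18 rad/s, ζ = 0.696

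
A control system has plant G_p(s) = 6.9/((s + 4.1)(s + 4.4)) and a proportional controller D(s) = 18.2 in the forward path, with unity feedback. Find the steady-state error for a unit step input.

The loop is type 0. Static position error constant K_pos = D(0)·G_p(0) = 18.2·0.3825 = 6.961.
Steady-state error to a unit step: e_ss = 1/(1+K_pos) = 1/7.961 = 0.126.

0.126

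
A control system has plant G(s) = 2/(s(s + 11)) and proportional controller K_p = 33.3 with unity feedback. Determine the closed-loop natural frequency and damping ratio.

ω_n = 8.16 rad/s, ζ = 0.674

1 + K_p·G(s) = 0 gives s² + 11s + 66.6 = 0.
So ω_n² = 66.6 ⇒ ω_n = 8.161 rad/s, and ζ = 11/(2ω_n) = 0.674.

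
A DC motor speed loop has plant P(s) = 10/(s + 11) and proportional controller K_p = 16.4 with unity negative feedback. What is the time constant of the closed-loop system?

τ = 0.00571 s

Closed-loop transfer function: T(s) = K_p·P(s)/(1 + K_p·P(s)) = 164/(s + 11 + 164) = 164/(s + 175).
Time constant τ = 1/175 = 0.00571 s.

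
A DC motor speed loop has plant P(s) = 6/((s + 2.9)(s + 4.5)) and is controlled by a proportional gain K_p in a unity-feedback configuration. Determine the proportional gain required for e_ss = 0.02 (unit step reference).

For a type-0 loop with proportional control, e_ss = 1/(1 + K_p·P(0)).
P(0) = 0.4598. Require 1/(1 + K_p·0.4598) = 0.02, so 1 + 0.4598·K_p = 50.
K_p = (50 − 1)/0.4598 = 107.

K_p = 107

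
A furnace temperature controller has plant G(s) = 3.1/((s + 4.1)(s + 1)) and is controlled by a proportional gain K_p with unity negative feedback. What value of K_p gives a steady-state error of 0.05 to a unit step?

The loop is type 0, so e_ss(step) = 1/(1 + K_pos) with K_pos = K_p·G(0).
G(0) = 0.7561. Require 1/(1 + K_p·0.7561) = 0.05, so 1 + 0.7561·K_p = 20.
K_p = (20 − 1)/0.7561 = 25.1.

K_p = 25.1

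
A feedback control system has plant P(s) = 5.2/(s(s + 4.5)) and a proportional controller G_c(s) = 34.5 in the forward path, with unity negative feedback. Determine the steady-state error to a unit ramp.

The loop has one pole at the origin (type 1). Velocity error constant K_v = lim_{s→0} s·G_c(s)P(s) = 34.5·5.2/4.5 = 39.87.
Steady-state error to a unit ramp: e_ss = 1/K_v = 0.0251.

0.0251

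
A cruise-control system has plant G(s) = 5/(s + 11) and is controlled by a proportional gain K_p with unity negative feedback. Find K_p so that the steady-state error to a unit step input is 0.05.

K_p = 41.8

For a type-0 loop with proportional control, e_ss = 1/(1 + K_p·G(0)).
G(0) = 0.4545. Require 1/(1 + K_p·0.4545) = 0.05, so 1 + 0.4545·K_p = 20.
K_p = (20 − 1)/0.4545 = 41.8.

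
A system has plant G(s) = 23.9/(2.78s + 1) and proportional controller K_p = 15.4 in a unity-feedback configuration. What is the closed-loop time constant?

τ = 0.00753 s

Closed loop: T(s) = K_p·G/(1+K_p·G) = 368.1/(2.78s + 1 + 368.1), with pole at s = −(1 + 368.1)/2.78 = −132.8.
Closed-loop time constant τ = 1/132.8 = 0.00753 s.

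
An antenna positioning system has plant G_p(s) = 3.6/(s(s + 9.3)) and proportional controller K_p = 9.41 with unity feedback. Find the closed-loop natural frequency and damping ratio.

ω_n = 5.82 rad/s, ζ = 0.799

With unity feedback the closed-loop characteristic equation is s² + 9.3s + 9.41·3.6 = s² + 9.3s + 33.88 = 0.
So ω_n² = 33.88 ⇒ ω_n = 5.82 rad/s, and ζ = 9.3/(2ω_n) = 0.799.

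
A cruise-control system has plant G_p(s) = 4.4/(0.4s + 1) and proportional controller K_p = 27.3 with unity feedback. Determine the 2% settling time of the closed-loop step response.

T_s ≈ 0.0132 s

Closed loop: T(s) = K_p·G_p/(1+K_p·G_p) = 120.1/(0.4s + 1 + 120.1), with pole at s = −(1 + 120.1)/0.4 = −302.8.
τ = 1/302.8 = 0.003303 s, so 2% settling time ≈ 4τ = 0.0132 s.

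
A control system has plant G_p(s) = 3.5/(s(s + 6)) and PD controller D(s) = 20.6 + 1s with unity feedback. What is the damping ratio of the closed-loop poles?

ζ = 0.559

Forward path: (20.6 + 1s)·3.5/(s(s+6)). The closed-loop characteristic equation is s² + (6 + 3.5·1)s + 3.5·20.6 = 0.
That is s² + 9.5s + 72.1 = 0, so ω_n = 8.491 rad/s and ζ = 9.5/(2·8.491) = 0.5594.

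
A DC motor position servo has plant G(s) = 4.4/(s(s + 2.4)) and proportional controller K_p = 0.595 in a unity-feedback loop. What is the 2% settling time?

T_s ≈ 3.33 s

Closed-loop characteristic equation: s² + 2.4s + 2.618 = 0, so ω_n = 1.618 rad/s and ζ = 2.4/(2·1.618) = 0.7416.
2% settling time T_s ≈ 4/(ζω_n) = 4/1.2 = 3.33 s.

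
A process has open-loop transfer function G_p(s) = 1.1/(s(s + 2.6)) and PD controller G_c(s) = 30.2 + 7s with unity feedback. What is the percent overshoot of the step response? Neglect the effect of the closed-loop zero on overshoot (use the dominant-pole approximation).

Forward path: (30.2 + 7s)·1.1/(s(s+2.6)). The closed-loop characteristic equation is s² + (2.6 + 1.1·7)s + 1.1·30.2 = 0.
That is s² + 10.3s + 33.22 = 0, so ω_n = 5.764 rad/s and ζ = 10.3/(2·5.764) = 0.8935.
%OS = 100·exp(−πζ/√(1−ζ²)) = 0.193%.

0.193%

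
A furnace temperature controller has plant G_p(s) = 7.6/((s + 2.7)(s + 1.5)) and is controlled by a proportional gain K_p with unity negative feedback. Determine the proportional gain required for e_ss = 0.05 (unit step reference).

K_p = 10.1

For a type-0 loop with proportional control, e_ss = 1/(1 + K_p·G_p(0)).
G_p(0) = 1.877. Require 1/(1 + K_p·1.877) = 0.05, so 1 + 1.877·K_p = 20.
K_p = (20 − 1)/1.877 = 10.1.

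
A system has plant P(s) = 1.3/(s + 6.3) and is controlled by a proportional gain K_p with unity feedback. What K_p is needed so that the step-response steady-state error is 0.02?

Steady-state error for a unit step on this type-0 loop is 1/(1 + K_p·P(0)).
P(0) = 0.2063. Require 1/(1 + K_p·0.2063) = 0.02, so 1 + 0.2063·K_p = 50.
K_p = (50 − 1)/0.2063 = 237.

K_p = 237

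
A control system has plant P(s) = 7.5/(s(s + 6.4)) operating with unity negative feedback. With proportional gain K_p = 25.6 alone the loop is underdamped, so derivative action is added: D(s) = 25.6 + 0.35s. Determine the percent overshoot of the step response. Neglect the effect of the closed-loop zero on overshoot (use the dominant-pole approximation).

33.9%

Forward path: (25.6 + 0.35s)·7.5/(s(s+6.4)). The closed-loop characteristic equation is s² + (6.4 + 7.5·0.35)s + 7.5·25.6 = 0.
That is s² + 9.025s + 192 = 0, so ω_n = 13.86 rad/s and ζ = 9.025/(2·13.86) = 0.3257.
%OS = 100·exp(−πζ/√(1−ζ²)) = 33.9%.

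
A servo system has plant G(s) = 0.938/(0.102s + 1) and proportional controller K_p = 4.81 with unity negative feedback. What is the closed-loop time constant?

τ = 0.0185 s

Closed loop: T(s) = K_p·G/(1+K_p·G) = 4.512/(0.102s + 1 + 4.512), with pole at s = −(1 + 4.512)/0.102 = −54.04.
Closed-loop time constant τ = 1/54.04 = 0.0185 s.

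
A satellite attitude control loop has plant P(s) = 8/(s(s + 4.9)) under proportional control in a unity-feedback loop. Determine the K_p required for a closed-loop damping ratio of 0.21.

K_p = 17

Closed-loop characteristic equation: s² + 4.9s + K_p·8 = 0.
So ω_n = √(8K_p) and 2ζω_n = 4.9, giving ζ = 4.9/(2√(8K_p)).
Setting ζ = 0.21: √(8K_p) = 4.9/(2·0.21) = 11.67, so K_p = 136.1/8 = 17.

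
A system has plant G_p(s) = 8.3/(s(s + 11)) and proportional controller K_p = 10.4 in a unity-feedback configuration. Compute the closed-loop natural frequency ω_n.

ω_n = 9.29 rad/s

With unity feedback the closed-loop characteristic equation is s² + 11s + 10.4·8.3 = s² + 11s + 86.32 = 0.
Matching s² + 2ζω_n s + ω_n²: ω_n = √86.32 = 9.291 rad/s and 2ζω_n = 11, so ζ = 11/(2·9.291) = 0.592.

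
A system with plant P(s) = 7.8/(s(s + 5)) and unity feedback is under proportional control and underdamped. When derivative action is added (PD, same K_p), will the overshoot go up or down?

decrease

The derivative term adds K·K_d to the s-coefficient of the characteristic equation, raising 2ζω_n while ω_n is unchanged; ζ increases, so overshoot decreases.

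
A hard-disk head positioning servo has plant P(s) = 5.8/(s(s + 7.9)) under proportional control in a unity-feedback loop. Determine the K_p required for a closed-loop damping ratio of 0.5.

K_p = 10.8

Closed-loop characteristic equation: s² + 7.9s + K_p·5.8 = 0.
So ω_n = √(5.8K_p) and 2ζω_n = 7.9, giving ζ = 7.9/(2√(5.8K_p)).
Setting ζ = 0.5: √(5.8K_p) = 7.9/(2·0.5) = 7.9, so K_p = 62.41/5.8 = 10.8.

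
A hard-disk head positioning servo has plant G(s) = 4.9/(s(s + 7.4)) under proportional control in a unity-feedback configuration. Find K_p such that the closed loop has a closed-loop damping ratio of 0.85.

Closed-loop characteristic equation: s² + 7.4s + K_p·4.9 = 0.
So ω_n = √(4.9K_p) and 2ζω_n = 7.4, giving ζ = 7.4/(2√(4.9K_p)).
Setting ζ = 0.85: √(4.9K_p) = 7.4/(2·0.85) = 4.353, so K_p = 18.95/4.9 = 3.87.

K_p = 3.87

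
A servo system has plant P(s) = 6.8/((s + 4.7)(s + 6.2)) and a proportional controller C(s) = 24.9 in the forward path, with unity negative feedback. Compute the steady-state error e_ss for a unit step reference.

0.147

The loop is type 0. Static position error constant K_pos = C(0)·P(0) = 24.9·0.2334 = 5.811.
Steady-state error to a unit step: e_ss = 1/(1+K_pos) = 1/6.811 = 0.147.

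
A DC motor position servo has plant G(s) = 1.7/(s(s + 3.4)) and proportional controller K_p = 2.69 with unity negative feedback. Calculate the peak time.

The closed-loop denominator s² + 3.4s + 4.573 gives ω_n = √4.573 = 2.138 and ζ = 3.4/(2ω_n) = 0.795.
Damped frequency ω_d = ω_n√(1−ζ²) = 1.297 rad/s, so peak time T_p = π/ω_d = 2.42 s.

T_p = 2.42 s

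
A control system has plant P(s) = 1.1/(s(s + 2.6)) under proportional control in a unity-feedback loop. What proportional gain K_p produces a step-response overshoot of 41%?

K_p = 20.6

From %OS = 100·exp(−πζ/√(1−ζ²)) = 41%, ζ = −ln(0.41)/√(π²+ln²(0.41)) = 0.273.
Characteristic equation s² + 2.6s + 1.1K_p = 0 gives ζ = 2.6/(2√(1.1K_p)).
Setting ζ = 0.273: √(1.1K_p) = 2.6/(2·0.273) = 4.762, so K_p = 22.67/1.1 = 20.6.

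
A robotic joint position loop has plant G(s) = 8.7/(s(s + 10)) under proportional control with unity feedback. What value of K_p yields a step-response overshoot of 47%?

K_p = 52.6

From %OS = 100·exp(−πζ/√(1−ζ²)) = 47%, ζ = −ln(0.47)/√(π²+ln²(0.47)) = 0.2337.
Characteristic equation s² + 10s + 8.7K_p = 0 gives ζ = 10/(2√(8.7K_p)).
Setting ζ = 0.2337: √(8.7K_p) = 10/(2·0.2337) = 21.4, so K_p = 457.8/8.7 = 52.6.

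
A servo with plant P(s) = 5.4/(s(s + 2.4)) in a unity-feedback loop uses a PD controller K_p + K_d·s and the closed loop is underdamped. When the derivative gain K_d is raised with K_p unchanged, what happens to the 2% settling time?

Characteristic equation s² + (2.4 + 5.4K_d)s + 5.4K_p = 0: raising K_d increases ζω_n = (2.4+5.4K_d)/2 while the loop stays underdamped, so T_s ≈ 4/(ζω_n) decreases.

decrease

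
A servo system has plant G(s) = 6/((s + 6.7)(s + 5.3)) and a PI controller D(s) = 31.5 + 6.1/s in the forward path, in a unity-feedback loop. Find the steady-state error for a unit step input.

0

The open loop D(s)G(s) has a pole at the origin (type 1), so the static position error constant is infinite and e_ss = 1/(1+∞) = 0.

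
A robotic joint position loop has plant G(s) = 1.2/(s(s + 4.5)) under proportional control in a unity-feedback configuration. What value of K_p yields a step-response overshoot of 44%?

K_p = 66

From %OS = 100·exp(−πζ/√(1−ζ²)) = 44%, ζ = −ln(0.44)/√(π²+ln²(0.44)) = 0.2528.
Characteristic equation s² + 4.5s + 1.2K_p = 0 gives ζ = 4.5/(2√(1.2K_p)).
Setting ζ = 0.2528: √(1.2K_p) = 4.5/(2·0.2528) = 8.899, so K_p = 79.19/1.2 = 66.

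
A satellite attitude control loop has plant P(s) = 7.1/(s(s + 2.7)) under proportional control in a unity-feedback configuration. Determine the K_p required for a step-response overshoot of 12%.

K_p = 0.82

From %OS = 100·exp(−πζ/√(1−ζ²)) = 12%, ζ = −ln(0.12)/√(π²+ln²(0.12)) = 0.5594.
Characteristic equation s² + 2.7s + 7.1K_p = 0 gives ζ = 2.7/(2√(7.1K_p)).
Setting ζ = 0.5594: √(7.1K_p) = 2.7/(2·0.5594) = 2.413, so K_p = 5.824/7.1 = 0.82.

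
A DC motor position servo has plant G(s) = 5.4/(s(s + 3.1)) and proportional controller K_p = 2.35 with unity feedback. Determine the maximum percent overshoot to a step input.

The closed-loop denominator s² + 3.1s + 12.69 gives ω_n = √12.69 = 3.562 and ζ = 3.1/(2ω_n) = 0.4351.
%OS = 100·exp(−πζ/√(1−ζ²)) = 100·exp(−π·0.4351/√0.8107) = 21.9%.

21.9%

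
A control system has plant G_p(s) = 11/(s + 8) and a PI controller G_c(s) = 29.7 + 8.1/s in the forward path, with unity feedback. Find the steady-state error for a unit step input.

0

The open loop G_c(s)G_p(s) has a pole at the origin (type 1), so the static position error constant is infinite and e_ss = 1/(1+∞) = 0.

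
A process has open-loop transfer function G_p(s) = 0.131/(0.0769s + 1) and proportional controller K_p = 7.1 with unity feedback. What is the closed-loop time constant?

τ = 0.0398 s

Closed loop: T(s) = K_p·G_p/(1+K_p·G_p) = 0.9301/(0.0769s + 1 + 0.9301), with pole at s = −(1 + 0.9301)/0.0769 = −25.1.
Closed-loop time constant τ = 1/25.1 = 0.0398 s.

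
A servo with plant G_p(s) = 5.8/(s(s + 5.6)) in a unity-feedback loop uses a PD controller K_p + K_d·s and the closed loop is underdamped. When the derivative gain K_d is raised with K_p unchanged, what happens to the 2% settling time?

Characteristic equation s² + (5.6 + 5.8K_d)s + 5.8K_p = 0: raising K_d increases ζω_n = (5.6+5.8K_d)/2 while the loop stays underdamped, so T_s ≈ 4/(ζω_n) decreases.

decrease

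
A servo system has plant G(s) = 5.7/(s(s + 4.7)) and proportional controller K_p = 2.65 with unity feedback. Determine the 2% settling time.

From 1 + K_pG(s) = 0: s² + 4.7s + 15.11 = 0 ⇒ ω_n = 3.887, ζ = 0.6047.
2% settling time T_s ≈ 4/(ζω_n) = 4/2.35 = 1.7 s.

T_s ≈ 1.7 s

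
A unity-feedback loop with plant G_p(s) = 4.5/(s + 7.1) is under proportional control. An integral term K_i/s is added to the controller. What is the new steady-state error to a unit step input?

Adding integral action puts a pole at s = 0 in the forward path, raising the system type to 1; a type-1 loop has zero steady-state error to a step.

0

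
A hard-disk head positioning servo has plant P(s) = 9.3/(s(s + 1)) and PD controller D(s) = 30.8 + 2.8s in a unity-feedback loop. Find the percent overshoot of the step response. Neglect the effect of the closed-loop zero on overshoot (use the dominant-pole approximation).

1.54%

Forward path: (30.8 + 2.8s)·9.3/(s(s+1)). The closed-loop characteristic equation is s² + (1 + 9.3·2.8)s + 9.3·30.8 = 0.
That is s² + 27.04s + 286.4 = 0, so ω_n = 16.92 rad/s and ζ = 27.04/(2·16.92) = 0.7988.
%OS = 100·exp(−πζ/√(1−ζ²)) = 1.54%.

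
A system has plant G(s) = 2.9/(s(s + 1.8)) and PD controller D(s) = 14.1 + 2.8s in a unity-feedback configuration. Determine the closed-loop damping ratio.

ζ = 0.776

Forward path: (14.1 + 2.8s)·2.9/(s(s+1.8)). The closed-loop characteristic equation is s² + (1.8 + 2.9·2.8)s + 2.9·14.1 = 0.
That is s² + 9.92s + 40.89 = 0, so ω_n = 6.395 rad/s and ζ = 9.92/(2·6.395) = 0.7757.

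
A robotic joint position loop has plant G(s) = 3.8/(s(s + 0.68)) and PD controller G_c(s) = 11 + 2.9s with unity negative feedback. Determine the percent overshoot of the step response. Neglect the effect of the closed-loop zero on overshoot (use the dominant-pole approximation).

Forward path: (11 + 2.9s)·3.8/(s(s+0.68)). The closed-loop characteristic equation is s² + (0.68 + 3.8·2.9)s + 3.8·11 = 0.
That is s² + 11.7s + 41.8 = 0, so ω_n = 6.465 rad/s and ζ = 11.7/(2·6.465) = 0.9048.
%OS = 100·exp(−πζ/√(1−ζ²)) = 0.126%.

0.126%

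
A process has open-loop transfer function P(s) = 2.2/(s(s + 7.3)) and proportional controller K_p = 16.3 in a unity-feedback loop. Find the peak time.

From 1 + K_pP(s) = 0: s² + 7.3s + 35.86 = 0 ⇒ ω_n = 5.988, ζ = 0.6095.
Damped frequency ω_d = ω_n√(1−ζ²) = 4.747 rad/s, so peak time T_p = π/ω_d = 0.662 s.

T_p = 0.662 s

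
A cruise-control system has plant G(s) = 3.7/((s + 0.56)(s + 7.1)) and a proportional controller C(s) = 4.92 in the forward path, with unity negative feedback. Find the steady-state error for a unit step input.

The loop is type 0. Static position error constant K_pos = C(0)·G(0) = 4.92·0.9306 = 4.578.
Steady-state error to a unit step: e_ss = 1/(1+K_pos) = 1/5.578 = 0.179.

0.179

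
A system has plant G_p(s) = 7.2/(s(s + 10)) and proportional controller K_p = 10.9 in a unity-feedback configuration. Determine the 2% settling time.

T_s ≈ 0.8 s

From 1 + K_pG_p(s) = 0: s² + 10s + 78.48 = 0 ⇒ ω_n = 8.859, ζ = 0.5644.
2% settling time T_s ≈ 4/(ζω_n) = 4/5 = 0.8 s.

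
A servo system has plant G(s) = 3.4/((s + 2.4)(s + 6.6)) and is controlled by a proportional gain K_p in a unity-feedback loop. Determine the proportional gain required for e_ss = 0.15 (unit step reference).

K_p = 26.4

For a type-0 loop with proportional control, e_ss = 1/(1 + K_p·G(0)).
G(0) = 0.2146. Require 1/(1 + K_p·0.2146) = 0.15, so 1 + 0.2146·K_p = 6.667.
K_p = (6.667 − 1)/0.2146 = 26.4.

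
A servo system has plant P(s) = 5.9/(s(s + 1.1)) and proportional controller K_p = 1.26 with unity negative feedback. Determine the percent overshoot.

52.4%

The closed-loop denominator s² + 1.1s + 7.434 gives ω_n = √7.434 = 2.727 and ζ = 1.1/(2ω_n) = 0.2017.
%OS = 100·exp(−πζ/√(1−ζ²)) = 100·exp(−π·0.2017/√0.9593) = 52.4%.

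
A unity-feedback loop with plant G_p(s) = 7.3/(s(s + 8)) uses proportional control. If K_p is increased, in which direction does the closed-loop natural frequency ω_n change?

increase

ω_n = √(7.3·K_p), which grows with K_p.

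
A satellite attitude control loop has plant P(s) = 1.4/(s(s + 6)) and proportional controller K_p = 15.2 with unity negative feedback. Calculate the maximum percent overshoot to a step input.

From 1 + K_pP(s) = 0: s² + 6s + 21.28 = 0 ⇒ ω_n = 4.613, ζ = 0.6503.
%OS = 100·exp(−πζ/√(1−ζ²)) = 100·exp(−π·0.6503/√0.5771) = 6.79%.

6.79%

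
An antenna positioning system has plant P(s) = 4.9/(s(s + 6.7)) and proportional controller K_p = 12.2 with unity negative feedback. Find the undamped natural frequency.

ω_n = 7.73 rad/s

With unity feedback the closed-loop characteristic equation is s² + 6.7s + 12.2·4.9 = s² + 6.7s + 59.78 = 0.
Matching s² + 2ζω_n s + ω_n²: ω_n = √59.78 = 7.732 rad/s and 2ζω_n = 6.7, so ζ = 6.7/(2·7.732) = 0.433.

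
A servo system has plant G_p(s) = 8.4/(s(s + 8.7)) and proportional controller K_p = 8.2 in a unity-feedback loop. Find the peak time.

From 1 + K_pG_p(s) = 0: s² + 8.7s + 68.88 = 0 ⇒ ω_n = 8.299, ζ = 0.5241.
Damped frequency ω_d = ω_n√(1−ζ²) = 7.068 rad/s, so peak time T_p = π/ω_d = 0.444 s.

T_p = 0.444 s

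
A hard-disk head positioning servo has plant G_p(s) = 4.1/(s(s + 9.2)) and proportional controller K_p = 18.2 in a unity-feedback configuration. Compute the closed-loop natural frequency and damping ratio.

1 + K_p·G_p(s) = 0 gives s² + 9.2s + 74.62 = 0.
Matching s² + 2ζω_n s + ω_n²: ω_n = √74.62 = 8.638 rad/s and 2ζω_n = 9.2, so ζ = 9.2/(2·8.638) = 0.533.

ω_n = 8.64 rad/s, ζ = 0.533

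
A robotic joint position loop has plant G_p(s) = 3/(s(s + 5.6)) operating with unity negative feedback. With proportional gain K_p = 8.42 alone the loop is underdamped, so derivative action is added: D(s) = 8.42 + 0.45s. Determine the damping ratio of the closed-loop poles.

Forward path: (8.42 + 0.45s)·3/(s(s+5.6)). The closed-loop characteristic equation is s² + (5.6 + 3·0.45)s + 3·8.42 = 0.
That is s² + 6.95s + 25.26 = 0, so ω_n = 5.026 rad/s and ζ = 6.95/(2·5.026) = 0.6914.

ζ = 0.691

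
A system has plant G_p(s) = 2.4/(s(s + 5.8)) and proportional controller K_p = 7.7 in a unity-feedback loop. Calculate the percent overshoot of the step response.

Closed-loop characteristic equation: s² + 5.8s + 18.48 = 0, so ω_n = 4.299 rad/s and ζ = 5.8/(2·4.299) = 0.6746.
%OS = 100·exp(−πζ/√(1−ζ²)) = 100·exp(−π·0.6746/√0.5449) = 5.66%.

5.66%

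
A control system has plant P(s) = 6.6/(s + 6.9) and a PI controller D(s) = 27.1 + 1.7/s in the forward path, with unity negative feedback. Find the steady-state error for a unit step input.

0

The open loop D(s)P(s) has a pole at the origin (type 1), so the static position error constant is infinite and e_ss = 1/(1+∞) = 0.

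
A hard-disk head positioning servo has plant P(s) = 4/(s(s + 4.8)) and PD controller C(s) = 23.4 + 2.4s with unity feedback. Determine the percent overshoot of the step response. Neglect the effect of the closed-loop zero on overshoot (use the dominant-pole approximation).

3.02%

Forward path: (23.4 + 2.4s)·4/(s(s+4.8)). The closed-loop characteristic equation is s² + (4.8 + 4·2.4)s + 4·23.4 = 0.
That is s² + 14.4s + 93.6 = 0, so ω_n = 9.675 rad/s and ζ = 14.4/(2·9.675) = 0.7442.
%OS = 100·exp(−πζ/√(1−ζ²)) = 3.02%.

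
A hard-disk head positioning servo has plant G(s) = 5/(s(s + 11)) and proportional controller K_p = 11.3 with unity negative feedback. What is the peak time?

T_p = 0.613 s

From 1 + K_pG(s) = 0: s² + 11s + 56.5 = 0 ⇒ ω_n = 7.517, ζ = 0.7317.
Damped frequency ω_d = ω_n√(1−ζ²) = 5.123 rad/s, so peak time T_p = π/ω_d = 0.613 s.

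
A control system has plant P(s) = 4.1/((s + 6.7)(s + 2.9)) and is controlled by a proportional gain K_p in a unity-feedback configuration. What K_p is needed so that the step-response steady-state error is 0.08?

K_p = 54.5

The loop is type 0, so e_ss(step) = 1/(1 + K_pos) with K_pos = K_p·P(0).
P(0) = 0.211. Require 1/(1 + K_p·0.211) = 0.08, so 1 + 0.211·K_p = 12.5.
K_p = (12.5 − 1)/0.211 = 54.5.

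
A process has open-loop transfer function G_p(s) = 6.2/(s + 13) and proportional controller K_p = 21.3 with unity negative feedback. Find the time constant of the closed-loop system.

Closed-loop transfer function: T(s) = K_p·G_p(s)/(1 + K_p·G_p(s)) = 132.1/(s + 13 + 132.1) = 132.1/(s + 145.1).
Time constant τ = 1/145.1 = 0.00689 s.

τ = 0.00689 s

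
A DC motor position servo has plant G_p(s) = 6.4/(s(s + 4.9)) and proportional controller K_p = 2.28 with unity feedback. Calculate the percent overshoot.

Closed-loop characteristic equation: s² + 4.9s + 14.59 = 0, so ω_n = 3.82 rad/s and ζ = 4.9/(2·3.82) = 0.6414.
%OS = 100·exp(−πζ/√(1−ζ²)) = 100·exp(−π·0.6414/√0.5886) = 7.24%.

7.24%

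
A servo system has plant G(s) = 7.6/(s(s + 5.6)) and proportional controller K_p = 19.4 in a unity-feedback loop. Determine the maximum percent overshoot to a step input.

Closed-loop characteristic equation: s² + 5.6s + 147.4 = 0, so ω_n = 12.14 rad/s and ζ = 5.6/(2·12.14) = 0.2306.
%OS = 100·exp(−πζ/√(1−ζ²)) = 100·exp(−π·0.2306/√0.9468) = 47.5%.

47.5%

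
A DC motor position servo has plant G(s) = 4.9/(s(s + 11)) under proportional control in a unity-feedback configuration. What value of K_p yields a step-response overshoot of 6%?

From %OS = 100·exp(−πζ/√(1−ζ²)) = 6%, ζ = −ln(0.06)/√(π²+ln²(0.06)) = 0.6671.
Characteristic equation s² + 11s + 4.9K_p = 0 gives ζ = 11/(2√(4.9K_p)).
Setting ζ = 0.6671: √(4.9K_p) = 11/(2·0.6671) = 8.244, so K_p = 67.97/4.9 = 13.9.

K_p = 13.9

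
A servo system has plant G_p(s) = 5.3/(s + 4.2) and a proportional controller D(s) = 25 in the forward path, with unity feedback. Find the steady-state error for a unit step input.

0.0307

The loop is type 0. Static position error constant K_pos = D(0)·G_p(0) = 25·1.262 = 31.55.
Steady-state error to a unit step: e_ss = 1/(1+K_pos) = 1/32.55 = 0.0307.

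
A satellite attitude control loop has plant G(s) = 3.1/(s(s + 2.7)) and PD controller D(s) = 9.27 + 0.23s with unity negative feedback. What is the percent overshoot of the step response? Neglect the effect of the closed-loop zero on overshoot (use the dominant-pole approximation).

34.8%

Forward path: (9.27 + 0.23s)·3.1/(s(s+2.7)). The closed-loop characteristic equation is s² + (2.7 + 3.1·0.23)s + 3.1·9.27 = 0.
That is s² + 3.413s + 28.74 = 0, so ω_n = 5.361 rad/s and ζ = 3.413/(2·5.361) = 0.3183.
%OS = 100·exp(−πζ/√(1−ζ²)) = 34.8%.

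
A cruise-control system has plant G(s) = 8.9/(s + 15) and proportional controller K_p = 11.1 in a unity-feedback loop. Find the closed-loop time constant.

Closed-loop transfer function: T(s) = K_p·G(s)/(1 + K_p·G(s)) = 98.79/(s + 15 + 98.79) = 98.79/(s + 113.8).
Time constant τ = 1/113.8 = 0.00879 s.

τ = 0.00879 s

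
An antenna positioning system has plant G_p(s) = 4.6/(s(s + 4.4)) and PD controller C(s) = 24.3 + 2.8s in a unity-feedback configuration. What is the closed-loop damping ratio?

Forward path: (24.3 + 2.8s)·4.6/(s(s+4.4)). The closed-loop characteristic equation is s² + (4.4 + 4.6·2.8)s + 4.6·24.3 = 0.
That is s² + 17.28s + 111.8 = 0, so ω_n = 10.57 rad/s and ζ = 17.28/(2·10.57) = 0.8172.

ζ = 0.817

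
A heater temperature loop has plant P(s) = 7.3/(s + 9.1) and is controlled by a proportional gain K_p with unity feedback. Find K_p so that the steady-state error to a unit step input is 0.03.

K_p = 40.3

Steady-state error for a unit step on this type-0 loop is 1/(1 + K_p·P(0)).
P(0) = 0.8022. Require 1/(1 + K_p·0.8022) = 0.03, so 1 + 0.8022·K_p = 33.33.
K_p = (33.33 − 1)/0.8022 = 40.3.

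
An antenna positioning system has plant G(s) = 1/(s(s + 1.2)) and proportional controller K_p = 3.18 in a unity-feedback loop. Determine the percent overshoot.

32.5%

From 1 + K_pG(s) = 0: s² + 1.2s + 3.18 = 0 ⇒ ω_n = 1.783, ζ = 0.3365.
%OS = 100·exp(−πζ/√(1−ζ²)) = 100·exp(−π·0.3365/√0.8868) = 32.5%.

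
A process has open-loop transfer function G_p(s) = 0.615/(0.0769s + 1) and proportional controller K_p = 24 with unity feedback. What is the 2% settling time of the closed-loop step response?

T_s ≈ 0.0195 s

Closed loop: T(s) = K_p·G_p/(1+K_p·G_p) = 14.76/(0.0769s + 1 + 14.76), with pole at s = −(1 + 14.76)/0.0769 = −204.9.
τ = 1/204.9 = 0.004879 s, so 2% settling time ≈ 4τ = 0.0195 s.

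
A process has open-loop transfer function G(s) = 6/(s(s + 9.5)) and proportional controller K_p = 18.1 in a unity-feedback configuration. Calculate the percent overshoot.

20%

The closed-loop denominator s² + 9.5s + 108.6 gives ω_n = √108.6 = 10.42 and ζ = 9.5/(2ω_n) = 0.4558.
%OS = 100·exp(−πζ/√(1−ζ²)) = 100·exp(−π·0.4558/√0.7922) = 20%.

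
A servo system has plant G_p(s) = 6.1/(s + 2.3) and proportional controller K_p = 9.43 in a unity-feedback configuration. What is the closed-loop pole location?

Closed-loop transfer function: T(s) = K_p·G_p(s)/(1 + K_p·G_p(s)) = 57.52/(s + 2.3 + 57.52) = 57.52/(s + 59.82).
The closed-loop pole is at s = −59.82.

s = -59.82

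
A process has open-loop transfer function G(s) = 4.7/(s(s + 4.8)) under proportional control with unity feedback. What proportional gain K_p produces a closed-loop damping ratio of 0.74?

Closed-loop characteristic equation: s² + 4.8s + K_p·4.7 = 0.
So ω_n = √(4.7K_p) and 2ζω_n = 4.8, giving ζ = 4.8/(2√(4.7K_p)).
Setting ζ = 0.74: √(4.7K_p) = 4.8/(2·0.74) = 3.243, so K_p = 10.52/4.7 = 2.24.

K_p = 2.24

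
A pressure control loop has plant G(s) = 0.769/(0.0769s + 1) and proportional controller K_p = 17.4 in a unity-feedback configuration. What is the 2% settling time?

T_s ≈ 0.0214 s

Closed loop: T(s) = K_p·G/(1+K_p·G) = 13.38/(0.0769s + 1 + 13.38), with pole at s = −(1 + 13.38)/0.0769 = −187.
τ = 1/187 = 0.005347 s, so 2% settling time ≈ 4τ = 0.0214 s.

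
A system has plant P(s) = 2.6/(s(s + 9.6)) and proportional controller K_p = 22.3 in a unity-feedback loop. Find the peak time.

T_p = 0.531 s

From 1 + K_pP(s) = 0: s² + 9.6s + 57.98 = 0 ⇒ ω_n = 7.614, ζ = 0.6304.
Damped frequency ω_d = ω_n√(1−ζ²) = 5.911 rad/s, so peak time T_p = π/ω_d = 0.531 s.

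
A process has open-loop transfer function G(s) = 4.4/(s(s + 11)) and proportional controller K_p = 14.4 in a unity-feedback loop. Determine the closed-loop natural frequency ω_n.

ω_n = 7.96 rad/s

The closed-loop denominator is s(s+11) + 14.4·4.4 = s² + 11s + 63.36.
Matching s² + 2ζω_n s + ω_n²: ω_n = √63.36 = 7.96 rad/s and 2ζω_n = 11, so ζ = 11/(2·7.96) = 0.691.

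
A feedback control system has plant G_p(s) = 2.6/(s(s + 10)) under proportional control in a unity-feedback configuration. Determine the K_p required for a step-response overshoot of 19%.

From %OS = 100·exp(−πζ/√(1−ζ²)) = 19%, ζ = −ln(0.19)/√(π²+ln²(0.19)) = 0.4673.
Characteristic equation s² + 10s + 2.6K_p = 0 gives ζ = 10/(2√(2.6K_p)).
Setting ζ = 0.4673: √(2.6K_p) = 10/(2·0.4673) = 10.7, so K_p = 114.5/2.6 = 44.

K_p = 44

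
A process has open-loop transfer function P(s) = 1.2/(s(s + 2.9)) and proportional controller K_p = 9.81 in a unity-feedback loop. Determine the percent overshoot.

Closed-loop characteristic equation: s² + 2.9s + 11.77 = 0, so ω_n = 3.431 rad/s and ζ = 2.9/(2·3.431) = 0.4226.
%OS = 100·exp(−πζ/√(1−ζ²)) = 100·exp(−π·0.4226/√0.8214) = 23.1%.

23.1%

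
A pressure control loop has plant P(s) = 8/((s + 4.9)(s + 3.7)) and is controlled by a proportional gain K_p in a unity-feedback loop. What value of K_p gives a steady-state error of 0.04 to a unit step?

K_p = 54.4

For a type-0 loop with proportional control, e_ss = 1/(1 + K_p·P(0)).
P(0) = 0.4413. Require 1/(1 + K_p·0.4413) = 0.04, so 1 + 0.4413·K_p = 25.
K_p = (25 − 1)/0.4413 = 54.4.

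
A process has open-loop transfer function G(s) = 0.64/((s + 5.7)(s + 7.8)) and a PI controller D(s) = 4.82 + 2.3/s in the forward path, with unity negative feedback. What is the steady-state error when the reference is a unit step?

The open loop D(s)G(s) has a pole at the origin (type 1), so the static position error constant is infinite and e_ss = 1/(1+∞) = 0.

0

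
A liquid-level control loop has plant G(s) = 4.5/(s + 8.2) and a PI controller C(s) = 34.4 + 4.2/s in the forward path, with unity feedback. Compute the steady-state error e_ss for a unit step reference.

The open loop C(s)G(s) has a pole at the origin (type 1), so the static position error constant is infinite and e_ss = 1/(1+∞) = 0.

0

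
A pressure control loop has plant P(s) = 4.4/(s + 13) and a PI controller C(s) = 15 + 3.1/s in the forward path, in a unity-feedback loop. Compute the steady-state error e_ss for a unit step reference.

The open loop C(s)P(s) has a pole at the origin (type 1), so the static position error constant is infinite and e_ss = 1/(1+∞) = 0.

0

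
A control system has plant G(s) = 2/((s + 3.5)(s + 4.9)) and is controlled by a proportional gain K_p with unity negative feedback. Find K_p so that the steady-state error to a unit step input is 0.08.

K_p = 98.6

The loop is type 0, so e_ss(step) = 1/(1 + K_pos) with K_pos = K_p·G(0).
G(0) = 0.1166. Require 1/(1 + K_p·0.1166) = 0.08, so 1 + 0.1166·K_p = 12.5.
K_p = (12.5 − 1)/0.1166 = 98.6.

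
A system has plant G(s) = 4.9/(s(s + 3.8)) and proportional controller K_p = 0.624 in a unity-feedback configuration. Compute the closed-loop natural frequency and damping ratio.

ω_n = 1.75 rad/s, ζ = 1.09

The closed-loop denominator is s(s+3.8) + 0.624·4.9 = s² + 3.8s + 3.058.
Matching s² + 2ζω_n s + ω_n²: ω_n = √3.058 = 1.749 rad/s and 2ζω_n = 3.8, so ζ = 3.8/(2·1.749) = 1.09.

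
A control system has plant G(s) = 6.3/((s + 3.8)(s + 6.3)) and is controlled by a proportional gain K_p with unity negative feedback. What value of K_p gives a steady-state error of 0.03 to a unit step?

K_p = 123

For a type-0 loop with proportional control, e_ss = 1/(1 + K_p·G(0)).
G(0) = 0.2632. Require 1/(1 + K_p·0.2632) = 0.03, so 1 + 0.2632·K_p = 33.33.
K_p = (33.33 − 1)/0.2632 = 123.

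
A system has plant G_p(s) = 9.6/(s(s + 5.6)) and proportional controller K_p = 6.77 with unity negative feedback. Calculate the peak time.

T_p = 0.416 s

Closed-loop characteristic equation: s² + 5.6s + 64.99 = 0, so ω_n = 8.062 rad/s and ζ = 5.6/(2·8.062) = 0.3473.
Damped frequency ω_d = ω_n√(1−ζ²) = 7.56 rad/s, so peak time T_p = π/ω_d = 0.416 s.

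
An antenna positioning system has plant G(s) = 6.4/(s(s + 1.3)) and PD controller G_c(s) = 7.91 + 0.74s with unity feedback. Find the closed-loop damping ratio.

Forward path: (7.91 + 0.74s)·6.4/(s(s+1.3)). The closed-loop characteristic equation is s² + (1.3 + 6.4·0.74)s + 6.4·7.91 = 0.
That is s² + 6.036s + 50.62 = 0, so ω_n = 7.115 rad/s and ζ = 6.036/(2·7.115) = 0.4242.

ζ = 0.424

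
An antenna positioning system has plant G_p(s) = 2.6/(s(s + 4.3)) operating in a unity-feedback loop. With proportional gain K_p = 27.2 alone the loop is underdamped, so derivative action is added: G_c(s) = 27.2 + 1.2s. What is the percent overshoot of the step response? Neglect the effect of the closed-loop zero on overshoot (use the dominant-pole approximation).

Forward path: (27.2 + 1.2s)·2.6/(s(s+4.3)). The closed-loop characteristic equation is s² + (4.3 + 2.6·1.2)s + 2.6·27.2 = 0.
That is s² + 7.42s + 70.72 = 0, so ω_n = 8.41 rad/s and ζ = 7.42/(2·8.41) = 0.4412.
%OS = 100·exp(−πζ/√(1−ζ²)) = 21.3%.

21.3%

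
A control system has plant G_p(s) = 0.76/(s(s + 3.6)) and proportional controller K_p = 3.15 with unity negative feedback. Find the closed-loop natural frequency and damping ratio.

1 + K_p·G_p(s) = 0 gives s² + 3.6s + 2.394 = 0.
So ω_n² = 2.394 ⇒ ω_n = 1.547 rad/s, and ζ = 3.6/(2ω_n) = 1.16.

ω_n = 1.55 rad/s, ζ = 1.16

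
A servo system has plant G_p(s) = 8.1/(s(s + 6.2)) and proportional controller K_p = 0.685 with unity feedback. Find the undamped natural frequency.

ω_n = 2.36 rad/s

With unity feedback the closed-loop characteristic equation is s² + 6.2s + 0.685·8.1 = s² + 6.2s + 5.548 = 0.
Matching s² + 2ζω_n s + ω_n²: ω_n = √5.548 = 2.356 rad/s and 2ζω_n = 6.2, so ζ = 6.2/(2·2.356) = 1.32.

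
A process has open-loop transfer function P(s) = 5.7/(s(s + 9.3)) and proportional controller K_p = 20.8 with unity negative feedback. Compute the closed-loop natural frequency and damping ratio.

ω_n = 10.9 rad/s, ζ = 0.427

The closed-loop denominator is s(s+9.3) + 20.8·5.7 = s² + 9.3s + 118.6.
So ω_n² = 118.6 ⇒ ω_n = 10.89 rad/s, and ζ = 9.3/(2ω_n) = 0.427.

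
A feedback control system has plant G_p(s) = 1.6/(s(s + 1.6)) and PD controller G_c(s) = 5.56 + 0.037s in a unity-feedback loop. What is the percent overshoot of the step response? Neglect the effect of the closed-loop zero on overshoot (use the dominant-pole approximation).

40.3%

Forward path: (5.56 + 0.037s)·1.6/(s(s+1.6)). The closed-loop characteristic equation is s² + (1.6 + 1.6·0.037)s + 1.6·5.56 = 0.
That is s² + 1.659s + 8.896 = 0, so ω_n = 2.983 rad/s and ζ = 1.659/(2·2.983) = 0.2781.
%OS = 100·exp(−πζ/√(1−ζ²)) = 40.3%.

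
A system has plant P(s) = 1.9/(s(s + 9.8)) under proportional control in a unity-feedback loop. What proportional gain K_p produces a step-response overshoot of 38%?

From %OS = 100·exp(−πζ/√(1−ζ²)) = 38%, ζ = −ln(0.38)/√(π²+ln²(0.38)) = 0.2943.
Characteristic equation s² + 9.8s + 1.9K_p = 0 gives ζ = 9.8/(2√(1.9K_p)).
Setting ζ = 0.2943: √(1.9K_p) = 9.8/(2·0.2943) = 16.65, so K_p = 277.1/1.9 = 146.

K_p = 146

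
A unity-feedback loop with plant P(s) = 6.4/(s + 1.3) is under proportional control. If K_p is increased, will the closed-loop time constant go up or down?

decrease

Closed-loop pole is at s = −(1.3+K_p·6.4); larger K_p moves it further left, so τ = 1/(1.3+K_p·6.4) decreases.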